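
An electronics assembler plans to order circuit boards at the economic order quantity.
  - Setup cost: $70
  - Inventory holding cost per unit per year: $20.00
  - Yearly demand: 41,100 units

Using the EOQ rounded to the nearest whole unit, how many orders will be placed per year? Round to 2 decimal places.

EOQ = √(2DS/H) = √(2 × 41,100 × 70 / 20)
    = √(287,700.00) ≈ 536.38 → Q = 536
Orders per year = D/Q = 41,100 / 536 = 76.679

76.68 orders per year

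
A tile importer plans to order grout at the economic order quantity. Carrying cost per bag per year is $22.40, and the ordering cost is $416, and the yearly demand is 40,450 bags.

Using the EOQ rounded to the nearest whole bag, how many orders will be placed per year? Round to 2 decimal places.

32.99 orders per year

Optimal lot size Q* = (2 × 40,450 × $416 / $22.4)^½ ≈ 1,225.74 → Q = 1,226
N = D/Q = 40,450/1,226 ≈ 32.993 orders/yr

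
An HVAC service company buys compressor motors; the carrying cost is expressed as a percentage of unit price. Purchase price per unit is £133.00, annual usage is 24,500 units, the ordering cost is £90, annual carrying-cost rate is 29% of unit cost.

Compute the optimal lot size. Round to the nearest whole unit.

H = i·C = 0.29 × £133 = £38.5700 per unit-year
2DS/H = 2·24,500·90/38.57 = 114,337.57
EOQ = √114,337.57 ≈ 338.14

338 units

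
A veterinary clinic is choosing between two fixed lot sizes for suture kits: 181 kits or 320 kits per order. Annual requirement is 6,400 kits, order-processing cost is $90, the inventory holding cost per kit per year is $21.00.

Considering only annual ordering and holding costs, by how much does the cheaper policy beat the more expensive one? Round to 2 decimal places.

TC(Q) = (D/Q)S + (Q/2)H
TC(181) = (6,400/181)×90 + (181/2)×21 = $5,082.82
TC(320) = (6,400/320)×90 + (320/2)×21 = $5,160.00
Cheaper: Q = 181.  Difference = $77.18

$77.18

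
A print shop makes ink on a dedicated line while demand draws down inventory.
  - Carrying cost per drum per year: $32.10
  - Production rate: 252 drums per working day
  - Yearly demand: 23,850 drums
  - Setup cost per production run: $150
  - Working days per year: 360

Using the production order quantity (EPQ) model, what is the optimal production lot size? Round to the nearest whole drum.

550 drums

d = 23,850/360 = 66.2500 drums/day;  effective holding cost H(1 − d/p) = 32.1·(1 − 66.2500/252) = 23.66101
Q* = √(2DS / H_eff) = √(2·23,850·150 / 23.66101) ≈ 549.91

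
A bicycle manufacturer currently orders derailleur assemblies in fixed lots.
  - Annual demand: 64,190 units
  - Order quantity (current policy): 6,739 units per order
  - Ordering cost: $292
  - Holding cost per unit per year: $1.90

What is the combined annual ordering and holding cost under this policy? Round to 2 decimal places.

Ordering: D/Q × S = 64,190/6,739 × $292 = $2,781.34
Holding:  Q/2 × H = 6,739/2 × $1.9 = $6,402.05
Total = $2,781.34 + $6,402.05 = $9,183.39

$9,183.39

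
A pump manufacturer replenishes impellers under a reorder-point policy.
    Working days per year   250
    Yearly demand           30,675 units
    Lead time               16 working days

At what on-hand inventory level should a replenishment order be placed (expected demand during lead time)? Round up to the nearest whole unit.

Daily demand d = 30,675 / 250 = 122.700 units/day
Demand during lead time = 122.700 × 16 = 1,963.20
Reorder point = 1,963.20 → round up

1,964 units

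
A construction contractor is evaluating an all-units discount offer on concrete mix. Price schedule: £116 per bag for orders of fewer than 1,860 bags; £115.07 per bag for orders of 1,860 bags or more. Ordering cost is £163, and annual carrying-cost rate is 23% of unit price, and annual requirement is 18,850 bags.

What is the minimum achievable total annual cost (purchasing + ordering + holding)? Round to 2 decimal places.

£2,195,334.88

H₁ = 23%×£116 = £26.6800;  H₂ = 23%×£115.07 = £26.4661
EOQ₁ = √(2×18,850×163/26.6800) = 479.92  (< 1,860, feasible at tier 1)
EOQ₂ = √(2×18,850×163/26.4661) = 481.86  (< 1,860 → use Q = 1,860 at tier-2 price)
TC(tier 1 (EOQ₁), Q≈479.9) = £2,199,404.35
TC(tier 2, Q≈1,860.0) = £2,195,334.88
Minimum at tier 2: £2,195,334.88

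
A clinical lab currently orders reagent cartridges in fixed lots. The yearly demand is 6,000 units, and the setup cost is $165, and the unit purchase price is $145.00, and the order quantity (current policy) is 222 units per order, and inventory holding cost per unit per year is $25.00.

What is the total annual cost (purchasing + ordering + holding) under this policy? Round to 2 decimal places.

Annual ordering cost = (D/Q)·S = (6,000/222) × 165 = $4,459.46
Annual holding cost  = (Q/2)·H = (222/2) × 25 = $2,775.00
Purchase cost = D·C = 6,000 × 145 = $870,000.00
Total = $4,459.46 + $2,775.00 + $870,000.00 = $877,234.46

$877,234.46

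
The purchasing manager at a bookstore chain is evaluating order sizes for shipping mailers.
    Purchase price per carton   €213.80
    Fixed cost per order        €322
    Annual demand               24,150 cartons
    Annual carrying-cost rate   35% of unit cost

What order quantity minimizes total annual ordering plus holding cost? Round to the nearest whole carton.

Carrying cost H = €213.8 × 35% = €74.8300/carton/yr
Optimal lot size Q* = (2 × 24,150 × €322 / €74.83)^½ ≈ 455.89

456 cartons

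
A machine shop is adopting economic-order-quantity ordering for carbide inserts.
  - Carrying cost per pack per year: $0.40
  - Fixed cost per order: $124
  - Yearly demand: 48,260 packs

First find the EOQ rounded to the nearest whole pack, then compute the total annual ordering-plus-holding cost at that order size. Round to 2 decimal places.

$2,188.01

Q* = √(2·D·S / H) = √(2·48,260·124 / 0.4) = √29,921,200.0 ≈ 5,470.03 → Q = 5,470 packs
Orders/yr = 48,260/5,470 = 8.823; ordering cost = 8.823 × $124 = $1,094.01
Average inventory = 5,470/2 = 2735; holding cost = 2735 × $0.4 = $1,094.00
Total = $1,094.01 + $1,094.00 = $2,188.01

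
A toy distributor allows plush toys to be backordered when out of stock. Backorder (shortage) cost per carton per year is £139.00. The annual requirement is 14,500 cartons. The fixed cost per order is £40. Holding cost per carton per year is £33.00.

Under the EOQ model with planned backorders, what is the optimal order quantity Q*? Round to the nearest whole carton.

209 cartons

Basic EOQ = √(2·14,500·40/33) = 187.487
Backorder adjustment √((H+b)/b) = √((33+139)/139) = 1.1124
Q* = 187.487 × 1.1124 ≈ 208.56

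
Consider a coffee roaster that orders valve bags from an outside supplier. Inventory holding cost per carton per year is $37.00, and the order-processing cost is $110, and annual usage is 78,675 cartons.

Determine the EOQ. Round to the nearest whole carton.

Optimal lot size Q* = (2 × 78,675 × $110 / $37)^½ ≈ 683.96

684 cartons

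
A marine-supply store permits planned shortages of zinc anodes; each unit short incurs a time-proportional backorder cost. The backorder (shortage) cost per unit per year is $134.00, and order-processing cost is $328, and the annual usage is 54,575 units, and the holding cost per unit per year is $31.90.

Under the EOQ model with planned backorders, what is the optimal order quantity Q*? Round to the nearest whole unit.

Basic EOQ = √(2·54,575·328/31.9) = 1,059.384
Backorder adjustment √((H+b)/b) = √((31.9+134)/134) = 1.1127
Q* = 1,059.384 × 1.1127 ≈ 1,178.76

1,179 units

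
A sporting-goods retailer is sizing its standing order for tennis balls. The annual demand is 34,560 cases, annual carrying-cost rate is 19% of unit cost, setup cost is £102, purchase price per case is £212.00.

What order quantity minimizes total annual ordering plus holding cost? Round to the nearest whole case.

Holding cost per case per year: H = 19% × £212 = £40.2800
2DS/H = 2·34,560·102/40.28 = 175,030.78
EOQ = √175,030.78 ≈ 418.37

418 cases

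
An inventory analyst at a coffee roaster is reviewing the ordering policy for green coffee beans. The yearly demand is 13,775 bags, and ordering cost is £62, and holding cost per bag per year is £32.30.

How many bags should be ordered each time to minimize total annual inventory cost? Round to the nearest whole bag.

EOQ = √(2DS/H) = √(2 × 13,775 × 62 / 32.3)
    = √(52,882.35) ≈ 229.96

230 bags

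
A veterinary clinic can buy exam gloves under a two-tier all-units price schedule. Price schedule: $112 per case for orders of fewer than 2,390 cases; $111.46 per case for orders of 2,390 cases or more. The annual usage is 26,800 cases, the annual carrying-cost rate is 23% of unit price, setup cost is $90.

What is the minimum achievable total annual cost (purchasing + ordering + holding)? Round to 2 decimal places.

H₁ = 23%×$112 = $25.7600;  H₂ = 23%×$111.46 = $25.6358
EOQ₁ = √(2×26,800×90/25.7600) = 432.74  (< 2,390, feasible at tier 1)
EOQ₂ = √(2×26,800×90/25.6358) = 433.79  (< 2,390 → use Q = 2,390 at tier-2 price)
TC(tier 1 (EOQ₁), Q≈432.7) = $3,012,747.48
TC(tier 2, Q≈2,390.0) = $3,018,771.99
Minimum at tier 1 (EOQ₁): $3,012,747.48

$3,012,747.48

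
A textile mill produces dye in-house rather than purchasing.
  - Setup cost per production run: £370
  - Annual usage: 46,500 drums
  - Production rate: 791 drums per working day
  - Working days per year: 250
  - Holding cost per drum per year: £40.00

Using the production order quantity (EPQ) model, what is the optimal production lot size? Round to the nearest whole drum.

Daily demand d = 46,500/250 = 186.000; p = 791; 1 − d/p = 0.76485
EPQ = √(2DS / (H(1 − d/p)))
    = √(2 × 46,500 × 370 / (40 × 0.76485)) ≈ 1,060.53

1,061 drums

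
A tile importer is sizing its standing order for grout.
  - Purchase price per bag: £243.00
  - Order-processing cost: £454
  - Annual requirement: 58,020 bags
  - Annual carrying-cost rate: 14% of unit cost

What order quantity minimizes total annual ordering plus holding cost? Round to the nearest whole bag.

H = i·C = 0.14 × £243 = £34.0200 per bag-year
Q* = √(2·D·S / H) = √(2·58,020·454 / 34.02) = √1,548,564.4 ≈ 1,244.41

1,244 bags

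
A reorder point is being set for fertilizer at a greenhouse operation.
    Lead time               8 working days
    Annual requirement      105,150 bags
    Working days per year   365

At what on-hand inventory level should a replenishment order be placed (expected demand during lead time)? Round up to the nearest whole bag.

2,305 bags

Daily demand d = 105,150 / 365 = 288.082 bags/day
Demand during lead time = 288.082 × 8 = 2,304.66
Reorder point = 2,304.66 → round up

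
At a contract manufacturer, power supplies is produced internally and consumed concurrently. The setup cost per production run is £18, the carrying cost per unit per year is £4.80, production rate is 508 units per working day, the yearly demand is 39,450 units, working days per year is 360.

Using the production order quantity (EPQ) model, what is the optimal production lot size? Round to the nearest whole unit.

Daily demand d = 39,450/360 = 109.583; p = 508; 1 − d/p = 0.78428
EPQ = √(2DS / (H(1 − d/p)))
    = √(2 × 39,450 × 18 / (4.8 × 0.78428)) ≈ 614.21

614 units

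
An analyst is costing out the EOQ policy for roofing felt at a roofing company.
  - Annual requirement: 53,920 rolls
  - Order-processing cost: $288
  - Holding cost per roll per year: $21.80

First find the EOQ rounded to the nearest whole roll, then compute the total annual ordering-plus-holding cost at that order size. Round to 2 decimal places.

2DS/H = 2·53,920·288/21.8 = 1,424,675.23
EOQ = √1,424,675.23 ≈ 1,193.60 → Q = 1,194 rolls
Orders/yr = 53,920/1,194 = 45.159; ordering cost = 45.159 × $288 = $13,005.83
Average inventory = 1,194/2 = 597; holding cost = 597 × $21.8 = $13,014.60
Total = $13,005.83 + $13,014.60 = $26,020.43

$26,020.43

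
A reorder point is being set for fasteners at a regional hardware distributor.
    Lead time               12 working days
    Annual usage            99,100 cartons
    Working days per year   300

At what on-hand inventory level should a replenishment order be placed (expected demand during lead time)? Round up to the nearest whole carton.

Daily demand d = 99,100 / 300 = 330.333 cartons/day
Demand during lead time = 330.333 × 12 = 3,964.00
Reorder point = 3,964.00 → round up

3,964 cartons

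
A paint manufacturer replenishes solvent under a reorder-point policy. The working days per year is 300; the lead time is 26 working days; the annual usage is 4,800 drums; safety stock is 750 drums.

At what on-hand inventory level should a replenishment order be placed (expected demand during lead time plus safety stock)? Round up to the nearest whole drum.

1,166 drums

Daily demand d = 4,800 / 300 = 16.000 drums/day
Demand during lead time = 16.000 × 26 = 416.00
Reorder point = 416.00 + 750 = 1,166.00 → round up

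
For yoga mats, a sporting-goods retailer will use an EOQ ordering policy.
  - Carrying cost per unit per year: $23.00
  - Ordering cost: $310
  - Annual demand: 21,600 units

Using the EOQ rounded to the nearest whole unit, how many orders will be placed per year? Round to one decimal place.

28.3 orders per year

2DS/H = 2·21,600·310/23 = 582,260.87
EOQ = √582,260.87 ≈ 763.06 → Q = 763
Orders per year = D/Q = 21,600 / 763 = 28.309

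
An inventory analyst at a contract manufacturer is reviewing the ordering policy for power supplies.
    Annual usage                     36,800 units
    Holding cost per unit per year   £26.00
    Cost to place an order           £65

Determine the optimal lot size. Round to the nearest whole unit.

429 units

Optimal lot size Q* = (2 × 36,800 × £65 / £26)^½ ≈ 428.95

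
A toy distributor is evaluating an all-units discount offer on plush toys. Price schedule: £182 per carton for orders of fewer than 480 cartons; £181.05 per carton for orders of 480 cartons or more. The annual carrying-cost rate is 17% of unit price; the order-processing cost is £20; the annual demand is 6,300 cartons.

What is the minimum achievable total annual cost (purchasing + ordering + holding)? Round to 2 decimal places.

£1,148,264.34

H₁ = 17%×£182 = £30.9400;  H₂ = 17%×£181.05 = £30.7785
EOQ₁ = √(2×6,300×20/30.9400) = 90.25  (< 480, feasible at tier 1)
EOQ₂ = √(2×6,300×20/30.7785) = 90.48  (< 480 → use Q = 480 at tier-2 price)
TC(tier 1 (EOQ₁), Q≈90.2) = £1,149,392.29
TC(tier 2, Q≈480.0) = £1,148,264.34
Minimum at tier 2: £1,148,264.34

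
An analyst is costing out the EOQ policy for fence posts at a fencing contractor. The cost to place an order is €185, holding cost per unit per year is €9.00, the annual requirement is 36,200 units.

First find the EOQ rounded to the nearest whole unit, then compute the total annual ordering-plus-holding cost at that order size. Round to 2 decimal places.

€10,979.34

Q* = √(2·D·S / H) = √(2·36,200·185 / 9) = √1,488,222.2 ≈ 1,219.93 → Q = 1,220 units
Ordering: D/Q × S = 36,200/1,220 × €185 = €5,489.34
Holding:  Q/2 × H = 1,220/2 × €9 = €5,490.00
Total = €5,489.34 + €5,490.00 = €10,979.34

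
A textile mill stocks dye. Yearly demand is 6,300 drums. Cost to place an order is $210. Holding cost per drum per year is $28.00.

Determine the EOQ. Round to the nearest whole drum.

Optimal lot size Q* = (2 × 6,300 × $210 / $28)^½ ≈ 307.41

307 drums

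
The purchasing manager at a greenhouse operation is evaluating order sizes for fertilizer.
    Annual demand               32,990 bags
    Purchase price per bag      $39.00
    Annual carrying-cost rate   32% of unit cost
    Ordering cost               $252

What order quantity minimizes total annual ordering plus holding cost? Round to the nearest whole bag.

1,154 bags

Holding cost per bag per year: H = 32% × $39 = $12.4800
EOQ = √(2DS/H) = √(2 × 32,990 × 252 / 12.48)
    = √(1,332,288.46) ≈ 1,154.25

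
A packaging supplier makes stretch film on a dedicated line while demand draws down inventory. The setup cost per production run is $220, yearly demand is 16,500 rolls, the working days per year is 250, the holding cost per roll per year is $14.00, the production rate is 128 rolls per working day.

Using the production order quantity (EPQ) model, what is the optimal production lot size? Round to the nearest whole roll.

Daily demand d = 16,500/250 = 66.000; p = 128; 1 − d/p = 0.48438
EPQ = √(2DS / (H(1 − d/p)))
    = √(2 × 16,500 × 220 / (14 × 0.48438)) ≈ 1,034.70

1,035 rolls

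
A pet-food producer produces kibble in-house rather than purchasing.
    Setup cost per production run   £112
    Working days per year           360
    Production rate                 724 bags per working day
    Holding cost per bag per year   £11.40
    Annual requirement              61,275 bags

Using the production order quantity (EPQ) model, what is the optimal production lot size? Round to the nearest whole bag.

1,255 bags

Daily demand d = 61,275/360 = 170.208; p = 724; 1 − d/p = 0.76491
EPQ = √(2DS / (H(1 − d/p)))
    = √(2 × 61,275 × 112 / (11.4 × 0.76491)) ≈ 1,254.61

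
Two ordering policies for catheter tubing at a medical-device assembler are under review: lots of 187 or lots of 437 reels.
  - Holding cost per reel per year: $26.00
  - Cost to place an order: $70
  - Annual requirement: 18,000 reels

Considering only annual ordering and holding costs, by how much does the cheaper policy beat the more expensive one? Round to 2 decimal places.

$604.67

TC(Q) = (D/Q)S + (Q/2)H
TC(187) = (18,000/187)×70 + (187/2)×26 = $9,168.97
TC(437) = (18,000/437)×70 + (437/2)×26 = $8,564.30
Lots of 437 are cheaper by $604.67.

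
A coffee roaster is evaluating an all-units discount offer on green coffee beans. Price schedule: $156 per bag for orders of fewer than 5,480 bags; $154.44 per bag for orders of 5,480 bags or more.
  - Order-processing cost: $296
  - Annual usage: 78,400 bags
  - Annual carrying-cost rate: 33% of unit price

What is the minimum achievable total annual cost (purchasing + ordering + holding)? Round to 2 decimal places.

H₁ = 33%×$156 = $51.4800;  H₂ = 33%×$154.44 = $50.9652
EOQ₁ = √(2×78,400×296/51.4800) = 949.51  (< 5,480, feasible at tier 1)
EOQ₂ = √(2×78,400×296/50.9652) = 954.29  (< 5,480 → use Q = 5,480 at tier-2 price)
TC(tier 1 (EOQ₁), Q≈949.5) = $12,279,280.78
TC(tier 2, Q≈5,480.0) = $12,251,975.39
Minimum at tier 2: $12,251,975.39

$12,251,975.39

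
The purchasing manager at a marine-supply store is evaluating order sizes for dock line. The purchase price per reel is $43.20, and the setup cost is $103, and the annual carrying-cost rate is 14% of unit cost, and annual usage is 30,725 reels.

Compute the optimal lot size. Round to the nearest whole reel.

H = i·C = 0.14 × $43.2 = $6.0480 per reel-year
EOQ = √(2DS/H) = √(2 × 30,725 × 103 / 6.048)
    = √(1,046,519.51) ≈ 1,023.00

1,023 reels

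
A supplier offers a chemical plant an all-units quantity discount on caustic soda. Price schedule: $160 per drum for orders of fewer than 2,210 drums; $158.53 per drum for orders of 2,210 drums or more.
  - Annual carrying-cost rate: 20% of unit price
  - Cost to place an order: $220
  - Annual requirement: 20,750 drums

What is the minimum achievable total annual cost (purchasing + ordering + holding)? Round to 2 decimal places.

$3,326,598.24

H₁ = 20%×$160 = $32.0000;  H₂ = 20%×$158.53 = $31.7060
EOQ₁ = √(2×20,750×220/32.0000) = 534.15  (< 2,210, feasible at tier 1)
EOQ₂ = √(2×20,750×220/31.7060) = 536.62  (< 2,210 → use Q = 2,210 at tier-2 price)
TC(tier 1 (EOQ₁), Q≈534.1) = $3,337,092.69
TC(tier 2, Q≈2,210.0) = $3,326,598.24
Minimum at tier 2: $3,326,598.24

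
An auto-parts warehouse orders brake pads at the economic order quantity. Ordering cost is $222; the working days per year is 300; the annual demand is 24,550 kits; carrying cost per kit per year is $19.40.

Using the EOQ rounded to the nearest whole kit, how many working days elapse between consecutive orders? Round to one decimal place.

Q* = √(2·D·S / H) = √(2·24,550·222 / 19.4) = √561,866.0 ≈ 749.58 → Q = 750 kits
Days between orders = 300 / (D/Q) = 300 / 32.733 ≈ 9.165

9.2 days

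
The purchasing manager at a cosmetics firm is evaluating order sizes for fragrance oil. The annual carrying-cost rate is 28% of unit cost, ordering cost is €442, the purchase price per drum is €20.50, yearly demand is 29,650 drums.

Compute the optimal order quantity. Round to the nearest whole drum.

2,137 drums

Holding cost per drum per year: H = 28% × €20.5 = €5.7400
EOQ = √(2DS/H) = √(2 × 29,650 × 442 / 5.74)
    = √(4,566,306.62) ≈ 2,136.89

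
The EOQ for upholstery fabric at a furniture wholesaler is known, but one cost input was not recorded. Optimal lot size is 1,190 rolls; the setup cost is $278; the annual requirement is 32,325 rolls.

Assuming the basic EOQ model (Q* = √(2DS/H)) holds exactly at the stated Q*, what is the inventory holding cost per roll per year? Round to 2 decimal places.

From Q* = √(2DS/H) ⇒ Q*² = 2DS/H.
H = 2DS / Q² = 2 × 32,325 × 278 / 1,190² = 12.6917

$12.69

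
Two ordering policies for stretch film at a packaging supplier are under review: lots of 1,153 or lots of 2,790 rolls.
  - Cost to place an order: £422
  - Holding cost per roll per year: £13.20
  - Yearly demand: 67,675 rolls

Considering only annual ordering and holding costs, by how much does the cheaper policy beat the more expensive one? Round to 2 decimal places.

Annual cost at Q: ordering D·S/Q plus holding Q·H/2.
TC(1,153) = (67,675/1,153)×422 + (1,153/2)×13.2 = £32,378.97
TC(2,790) = (67,675/2,790)×422 + (2,790/2)×13.2 = £28,650.15
|ΔTC| = |£32,378.97 − £28,650.15| = £3,728.82

£3,728.82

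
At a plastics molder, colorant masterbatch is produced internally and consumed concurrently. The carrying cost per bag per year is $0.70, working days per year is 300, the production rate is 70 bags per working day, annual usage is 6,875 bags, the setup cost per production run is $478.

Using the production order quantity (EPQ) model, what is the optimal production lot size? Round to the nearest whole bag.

3,736 bags

d = 6,875/300 = 22.9167 bags/day;  effective holding cost H(1 − d/p) = 0.7·(1 − 22.9167/70) = 0.47083
Q* = √(2DS / H_eff) = √(2·6,875·478 / 0.47083) ≈ 3,736.21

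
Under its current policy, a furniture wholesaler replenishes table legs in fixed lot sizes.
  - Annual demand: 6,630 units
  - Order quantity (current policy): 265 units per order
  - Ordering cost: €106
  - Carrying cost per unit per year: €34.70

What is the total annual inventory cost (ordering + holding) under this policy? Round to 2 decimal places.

€7,249.75

Annual ordering cost = (D/Q)·S = (6,630/265) × 106 = €2,652.00
Annual holding cost  = (Q/2)·H = (265/2) × 34.7 = €4,597.75
Total = €2,652.00 + €4,597.75 = €7,249.75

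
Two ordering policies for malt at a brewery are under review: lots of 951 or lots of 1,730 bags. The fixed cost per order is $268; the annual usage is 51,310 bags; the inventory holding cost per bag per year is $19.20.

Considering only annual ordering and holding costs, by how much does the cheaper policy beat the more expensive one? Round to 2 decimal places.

$967.40

For each Q, cost = (D/Q)·S + (Q/2)·H.
TC(951) = (51,310/951)×268 + (951/2)×19.2 = $23,589.20
TC(1,730) = (51,310/1,730)×268 + (1,730/2)×19.2 = $24,556.60
Lots of 951 are cheaper by $967.40.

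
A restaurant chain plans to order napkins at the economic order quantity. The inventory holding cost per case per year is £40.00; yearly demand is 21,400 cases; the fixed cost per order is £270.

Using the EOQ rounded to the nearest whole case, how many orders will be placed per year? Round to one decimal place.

Optimal lot size Q* = (2 × 21,400 × £270 / £40)^½ ≈ 537.49 → Q = 537
Orders per year = D/Q = 21,400 / 537 = 39.851

39.9 orders per year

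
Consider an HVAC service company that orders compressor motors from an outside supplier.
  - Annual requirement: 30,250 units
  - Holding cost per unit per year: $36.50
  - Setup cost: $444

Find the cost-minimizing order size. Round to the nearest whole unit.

858 units

2DS/H = 2·30,250·444/36.5 = 735,945.21
EOQ = √735,945.21 ≈ 857.87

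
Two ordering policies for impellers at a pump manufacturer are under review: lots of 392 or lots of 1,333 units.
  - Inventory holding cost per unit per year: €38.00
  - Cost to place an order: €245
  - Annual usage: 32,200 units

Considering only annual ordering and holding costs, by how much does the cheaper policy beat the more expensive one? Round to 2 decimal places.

€3,672.23

Annual cost at Q: ordering D·S/Q plus holding Q·H/2.
TC(392) = (32,200/392)×245 + (392/2)×38 = €27,573.00
TC(1,333) = (32,200/1,333)×245 + (1,333/2)×38 = €31,245.23
|ΔTC| = |€27,573.00 − €31,245.23| = €3,672.23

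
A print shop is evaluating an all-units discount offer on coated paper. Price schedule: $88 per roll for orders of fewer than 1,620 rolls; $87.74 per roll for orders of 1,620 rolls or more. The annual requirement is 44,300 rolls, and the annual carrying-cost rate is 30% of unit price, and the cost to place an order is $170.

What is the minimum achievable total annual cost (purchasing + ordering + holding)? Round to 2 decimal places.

H₁ = 30%×$88 = $26.4000;  H₂ = 30%×$87.74 = $26.3220
EOQ₁ = √(2×44,300×170/26.4000) = 755.33  (< 1,620, feasible at tier 1)
EOQ₂ = √(2×44,300×170/26.3220) = 756.45  (< 1,620 → use Q = 1,620 at tier-2 price)
TC(tier 1 (EOQ₁), Q≈755.3) = $3,918,340.83
TC(tier 2, Q≈1,620.0) = $3,912,851.59
Minimum at tier 2: $3,912,851.59

$3,912,851.59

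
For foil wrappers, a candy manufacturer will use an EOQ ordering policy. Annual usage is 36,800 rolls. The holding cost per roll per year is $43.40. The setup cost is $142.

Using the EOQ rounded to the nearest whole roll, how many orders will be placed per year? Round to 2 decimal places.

74.95 orders per year

Optimal lot size Q* = (2 × 36,800 × $142 / $43.4)^½ ≈ 490.73 → Q = 491
N = D/Q = 36,800/491 ≈ 74.949 orders/yr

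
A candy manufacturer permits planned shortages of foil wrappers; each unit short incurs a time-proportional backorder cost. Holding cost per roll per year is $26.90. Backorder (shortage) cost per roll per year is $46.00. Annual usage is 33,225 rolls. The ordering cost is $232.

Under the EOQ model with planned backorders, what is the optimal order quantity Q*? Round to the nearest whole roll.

953 rolls

Q* = √(2DS/H) · √((H + b)/b)
   = √(2 × 33,225 × 232 / 26.9) · √((26.9 + 46) / 46)
   = 757.034 × 1.2589 ≈ 953.02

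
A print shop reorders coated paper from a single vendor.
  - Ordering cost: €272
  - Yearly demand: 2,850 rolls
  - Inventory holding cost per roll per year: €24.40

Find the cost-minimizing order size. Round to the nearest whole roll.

252 rolls

Optimal lot size Q* = (2 × 2,850 × €272 / €24.4)^½ ≈ 252.07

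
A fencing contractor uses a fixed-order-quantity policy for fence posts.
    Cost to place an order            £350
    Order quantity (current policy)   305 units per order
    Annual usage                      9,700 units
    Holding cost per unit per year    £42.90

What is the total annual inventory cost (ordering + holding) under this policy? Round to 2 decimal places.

Annual ordering cost = (D/Q)·S = (9,700/305) × 350 = £11,131.15
Annual holding cost  = (Q/2)·H = (305/2) × 42.9 = £6,542.25
Total = £11,131.15 + £6,542.25 = £17,673.40

£17,673.40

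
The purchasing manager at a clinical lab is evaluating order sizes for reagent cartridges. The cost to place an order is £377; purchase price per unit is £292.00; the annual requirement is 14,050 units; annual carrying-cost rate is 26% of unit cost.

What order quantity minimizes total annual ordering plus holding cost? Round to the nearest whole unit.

374 units

Carrying cost H = £292 × 26% = £75.9200/unit/yr
Optimal lot size Q* = (2 × 14,050 × £377 / £75.92)^½ ≈ 373.55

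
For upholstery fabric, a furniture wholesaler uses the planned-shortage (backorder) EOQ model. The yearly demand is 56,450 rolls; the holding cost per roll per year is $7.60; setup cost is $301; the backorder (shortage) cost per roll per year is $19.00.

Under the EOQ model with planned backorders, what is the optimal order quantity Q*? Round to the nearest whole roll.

2,502 rolls

Q* = √(2DS/H) · √((H + b)/b)
   = √(2 × 56,450 × 301 / 7.6) · √((7.6 + 19) / 19)
   = 2,114.577 × 1.1832 ≈ 2,502.00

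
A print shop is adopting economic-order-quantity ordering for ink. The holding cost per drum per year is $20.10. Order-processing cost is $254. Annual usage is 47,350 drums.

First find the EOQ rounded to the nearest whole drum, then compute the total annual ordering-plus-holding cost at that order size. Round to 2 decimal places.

Q* = √(2·D·S / H) = √(2·47,350·254 / 20.1) = √1,196,706.5 ≈ 1,093.94 → Q = 1,094 drums
Annual ordering cost = (D/Q)·S = (47,350/1,094) × 254 = $10,993.51
Annual holding cost  = (Q/2)·H = (1,094/2) × 20.1 = $10,994.70
Total = $10,993.51 + $10,994.70 = $21,988.21

$21,988.21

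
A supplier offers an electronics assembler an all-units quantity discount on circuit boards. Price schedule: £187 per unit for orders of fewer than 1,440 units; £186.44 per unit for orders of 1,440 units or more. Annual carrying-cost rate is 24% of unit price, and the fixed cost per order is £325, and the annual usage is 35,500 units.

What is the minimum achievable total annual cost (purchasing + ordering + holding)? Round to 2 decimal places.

£6,658,848.98

H₁ = 24%×£187 = £44.8800;  H₂ = 24%×£186.44 = £44.7456
EOQ₁ = √(2×35,500×325/44.8800) = 717.04  (< 1,440, feasible at tier 1)
EOQ₂ = √(2×35,500×325/44.7456) = 718.12  (< 1,440 → use Q = 1,440 at tier-2 price)
TC(tier 1 (EOQ₁), Q≈717.0) = £6,670,680.83
TC(tier 2, Q≈1,440.0) = £6,658,848.98
Minimum at tier 2: £6,658,848.98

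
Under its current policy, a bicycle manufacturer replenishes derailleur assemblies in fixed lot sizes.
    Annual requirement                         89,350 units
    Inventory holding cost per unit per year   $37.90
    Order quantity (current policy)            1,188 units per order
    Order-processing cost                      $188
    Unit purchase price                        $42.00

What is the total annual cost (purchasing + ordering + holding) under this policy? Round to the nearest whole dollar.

$3,789,352

Ordering: D/Q × S = 89,350/1,188 × $188 = $14,139.56
Holding:  Q/2 × H = 1,188/2 × $37.9 = $22,512.60
Purchase cost = D·C = 89,350 × 42 = $3,752,700.00
Total = $14,139.56 + $22,512.60 + $3,752,700.00 = $3,789,352.16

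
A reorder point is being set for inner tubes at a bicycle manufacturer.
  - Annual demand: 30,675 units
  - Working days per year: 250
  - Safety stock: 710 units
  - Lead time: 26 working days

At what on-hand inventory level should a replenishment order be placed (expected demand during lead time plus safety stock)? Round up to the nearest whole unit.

Daily demand d = 30,675 / 250 = 122.700 units/day
Demand during lead time = 122.700 × 26 = 3,190.20
Reorder point = 3,190.20 + 710 = 3,900.20 → round up

3,901 units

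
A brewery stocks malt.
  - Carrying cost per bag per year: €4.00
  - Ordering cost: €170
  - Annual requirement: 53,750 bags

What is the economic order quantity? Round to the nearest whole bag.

2,137 bags

Optimal lot size Q* = (2 × 53,750 × €170 / €4)^½ ≈ 2,137.46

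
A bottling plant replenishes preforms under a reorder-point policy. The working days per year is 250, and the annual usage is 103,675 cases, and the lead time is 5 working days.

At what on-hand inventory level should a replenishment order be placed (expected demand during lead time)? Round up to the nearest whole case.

2,074 cases

Daily demand d = 103,675 / 250 = 414.700 cases/day
Demand during lead time = 414.700 × 5 = 2,073.50
Reorder point = 2,073.50 → round up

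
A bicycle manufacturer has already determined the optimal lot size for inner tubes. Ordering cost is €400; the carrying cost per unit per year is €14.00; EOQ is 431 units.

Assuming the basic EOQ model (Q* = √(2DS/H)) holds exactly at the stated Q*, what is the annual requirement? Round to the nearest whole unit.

3,251 units per year

From Q* = √(2DS/H) ⇒ Q*² = 2DS/H.
D = Q²H / (2S) = 431² × 14 / (2 × 400) = 3,250.82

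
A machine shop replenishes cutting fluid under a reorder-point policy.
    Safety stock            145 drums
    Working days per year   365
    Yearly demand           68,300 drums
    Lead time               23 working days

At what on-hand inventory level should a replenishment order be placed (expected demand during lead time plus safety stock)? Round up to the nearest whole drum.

4,449 drums

Daily demand d = 68,300 / 365 = 187.123 drums/day
Demand during lead time = 187.123 × 23 = 4,303.84
Reorder point = 4,303.84 + 145 = 4,448.84 → round up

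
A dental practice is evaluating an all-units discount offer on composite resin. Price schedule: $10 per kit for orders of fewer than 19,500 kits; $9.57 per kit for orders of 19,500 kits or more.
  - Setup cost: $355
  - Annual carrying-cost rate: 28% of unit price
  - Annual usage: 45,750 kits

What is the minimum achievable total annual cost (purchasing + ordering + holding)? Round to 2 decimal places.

$464,786.48

H₁ = 28%×$10 = $2.8000;  H₂ = 28%×$9.57 = $2.6796
EOQ₁ = √(2×45,750×355/2.8000) = 3,406.01  (< 19,500, feasible at tier 1)
EOQ₂ = √(2×45,750×355/2.6796) = 3,481.69  (< 19,500 → use Q = 19,500 at tier-2 price)
TC(tier 1 (EOQ₁), Q≈3,406.0) = $467,036.82
TC(tier 2, Q≈19,500.0) = $464,786.48
Minimum at tier 2: $464,786.48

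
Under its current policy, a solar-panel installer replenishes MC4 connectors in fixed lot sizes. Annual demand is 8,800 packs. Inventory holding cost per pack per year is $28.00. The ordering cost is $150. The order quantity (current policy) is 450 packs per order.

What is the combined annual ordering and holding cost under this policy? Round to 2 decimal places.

Ordering: D/Q × S = 8,800/450 × $150 = $2,933.33
Holding:  Q/2 × H = 450/2 × $28 = $6,300.00
Total = $2,933.33 + $6,300.00 = $9,233.33

$9,233.33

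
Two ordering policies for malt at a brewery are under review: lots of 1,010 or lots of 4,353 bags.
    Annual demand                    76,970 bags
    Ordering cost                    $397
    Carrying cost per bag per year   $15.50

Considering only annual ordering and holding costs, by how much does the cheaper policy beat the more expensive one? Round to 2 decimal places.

$2,673.48

Annual cost at Q: ordering D·S/Q plus holding Q·H/2.
TC(1,010) = (76,970/1,010)×397 + (1,010/2)×15.5 = $38,082.04
TC(4,353) = (76,970/4,353)×397 + (4,353/2)×15.5 = $40,755.53
Lots of 1,010 are cheaper by $2,673.48.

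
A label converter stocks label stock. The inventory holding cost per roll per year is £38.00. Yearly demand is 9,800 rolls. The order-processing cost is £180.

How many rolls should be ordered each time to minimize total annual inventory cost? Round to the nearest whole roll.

305 rolls

EOQ = √(2DS/H) = √(2 × 9,800 × 180 / 38)
    = √(92,842.11) ≈ 304.70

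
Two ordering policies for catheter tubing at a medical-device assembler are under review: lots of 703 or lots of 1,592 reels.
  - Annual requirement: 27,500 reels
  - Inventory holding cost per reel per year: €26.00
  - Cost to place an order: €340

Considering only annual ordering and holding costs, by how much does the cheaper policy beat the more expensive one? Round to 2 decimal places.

TC(Q) = (D/Q)S + (Q/2)H
TC(703) = (27,500/703)×340 + (703/2)×26 = €22,439.14
TC(1,592) = (27,500/1,592)×340 + (1,592/2)×26 = €26,569.12
Lots of 703 are cheaper by €4,129.97.

€4,129.97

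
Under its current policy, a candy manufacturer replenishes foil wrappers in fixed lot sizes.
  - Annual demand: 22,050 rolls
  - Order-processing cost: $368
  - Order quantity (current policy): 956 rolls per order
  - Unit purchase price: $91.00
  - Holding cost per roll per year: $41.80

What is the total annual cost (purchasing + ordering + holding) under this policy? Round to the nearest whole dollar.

$2,035,018

Annual ordering cost = (D/Q)·S = (22,050/956) × 368 = $8,487.87
Annual holding cost  = (Q/2)·H = (956/2) × 41.8 = $19,980.40
Purchase cost = D·C = 22,050 × 91 = $2,006,550.00
Total = $8,487.87 + $19,980.40 + $2,006,550.00 = $2,035,018.27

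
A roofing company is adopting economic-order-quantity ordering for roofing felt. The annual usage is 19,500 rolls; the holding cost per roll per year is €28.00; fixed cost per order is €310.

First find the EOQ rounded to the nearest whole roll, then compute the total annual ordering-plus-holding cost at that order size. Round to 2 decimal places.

€18,398.91

EOQ = √(2DS/H) = √(2 × 19,500 × 310 / 28)
    = √(431,785.71) ≈ 657.10 → Q = 657 rolls
Orders/yr = 19,500/657 = 29.680; ordering cost = 29.680 × €310 = €9,200.91
Average inventory = 657/2 = 328.5; holding cost = 328.5 × €28 = €9,198.00
Total = €9,200.91 + €9,198.00 = €18,398.91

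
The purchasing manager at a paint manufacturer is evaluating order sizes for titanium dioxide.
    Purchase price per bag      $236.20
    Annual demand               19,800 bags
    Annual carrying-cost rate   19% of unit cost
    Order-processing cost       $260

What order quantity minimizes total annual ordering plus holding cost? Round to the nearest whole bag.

479 bags

Holding cost per bag per year: H = 19% × $236.2 = $44.8780
Optimal lot size Q* = (2 × 19,800 × $260 / $44.878)^½ ≈ 478.98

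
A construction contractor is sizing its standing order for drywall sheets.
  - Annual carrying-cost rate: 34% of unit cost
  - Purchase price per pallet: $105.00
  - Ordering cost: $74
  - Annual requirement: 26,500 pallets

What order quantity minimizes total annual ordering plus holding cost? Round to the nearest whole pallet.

H = i·C = 0.34 × $105 = $35.7000 per pallet-year
EOQ = √(2DS/H) = √(2 × 26,500 × 74 / 35.7)
    = √(109,859.94) ≈ 331.45

331 pallets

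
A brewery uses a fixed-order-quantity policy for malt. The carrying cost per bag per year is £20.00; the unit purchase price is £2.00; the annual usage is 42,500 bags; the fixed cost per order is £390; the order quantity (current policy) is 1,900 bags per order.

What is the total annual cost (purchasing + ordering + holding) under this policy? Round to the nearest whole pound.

£112,724

Annual ordering cost = (D/Q)·S = (42,500/1,900) × 390 = £8,723.68
Annual holding cost  = (Q/2)·H = (1,900/2) × 20 = £19,000.00
Purchase cost = D·C = 42,500 × 2 = £85,000.00
Total = £8,723.68 + £19,000.00 + £85,000.00 = £112,723.68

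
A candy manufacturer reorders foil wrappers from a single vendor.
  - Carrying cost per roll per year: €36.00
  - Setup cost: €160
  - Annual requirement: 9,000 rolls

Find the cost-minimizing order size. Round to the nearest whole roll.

Optimal lot size Q* = (2 × 9,000 × €160 / €36)^½ ≈ 282.84

283 rolls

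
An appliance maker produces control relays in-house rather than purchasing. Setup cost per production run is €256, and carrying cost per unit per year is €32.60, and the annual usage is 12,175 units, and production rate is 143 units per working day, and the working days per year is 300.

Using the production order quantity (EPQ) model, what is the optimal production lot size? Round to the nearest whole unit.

517 units

d = 12,175/300 = 40.5833 units/day;  effective holding cost H(1 − d/p) = 32.6·(1 − 40.5833/143) = 23.34814
Q* = √(2DS / H_eff) = √(2·12,175·256 / 23.34814) ≈ 516.71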